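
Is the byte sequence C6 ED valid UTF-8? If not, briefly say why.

invalid (non-continuation byte where continuation expected)

Leading byte 0xC6 = 11000110 → 2-byte form.
Byte 2 is 0xED = 11101101, which is not 10xxxxxx — expected a continuation byte.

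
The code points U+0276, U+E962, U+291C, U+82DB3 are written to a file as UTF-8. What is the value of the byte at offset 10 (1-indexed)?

1-indexed offset 10 is 0-indexed offset 9.
U+0276 → 2-byte form C9 B6 at offsets 0–1.
U+E962 → 3-byte form EE A5 A2 at offsets 2–4.
U+291C → 3-byte form E2 A4 9C at offsets 5–7.
U+82DB3 → 4-byte form F2 82 B6 B3 at offsets 8–11.
Offset 9 falls in char 4's range; it's byte 2 of F2 82 B6 B3 = 0x82.

0x82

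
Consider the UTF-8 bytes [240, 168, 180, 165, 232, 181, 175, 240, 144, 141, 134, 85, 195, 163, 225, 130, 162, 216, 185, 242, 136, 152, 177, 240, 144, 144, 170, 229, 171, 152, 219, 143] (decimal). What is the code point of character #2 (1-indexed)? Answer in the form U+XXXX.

Offset 0: leading byte 0xF0 = 11110000 → 4-byte char #1 = F0 A8 B4 A5.
Offset 4: leading byte 0xE8 = 11101000 → 3-byte char #2 = E8 B5 AF.
Leading byte 0xE8 = 11101000 matches 1110xxxx → 3-byte sequence.
Byte 1: 0xE8 = 11101000, payload 1000 (4 bits).
Byte 2: 0xB5 = 10110101 (10xxxxxx ✓), payload 110101.
Byte 3: 0xAF = 10101111 (10xxxxxx ✓), payload 101111.
Concatenate: 1000110101101111 = 0x8D6F (16 bits → U+8D6F).

U+8D6F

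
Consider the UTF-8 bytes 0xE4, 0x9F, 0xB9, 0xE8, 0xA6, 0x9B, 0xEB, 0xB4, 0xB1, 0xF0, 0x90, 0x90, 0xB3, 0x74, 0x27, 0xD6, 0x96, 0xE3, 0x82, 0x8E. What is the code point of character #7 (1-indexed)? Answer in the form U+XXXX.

U+0596

Offset 0: leading byte 0xE4 = 11100100 → 3-byte char #1 = E4 9F B9.
Offset 3: leading byte 0xE8 = 11101000 → 3-byte char #2 = E8 A6 9B.
Offset 6: leading byte 0xEB = 11101011 → 3-byte char #3 = EB B4 B1.
Offset 9: leading byte 0xF0 = 11110000 → 4-byte char #4 = F0 90 90 B3.
Offset 13: leading byte 0x74 = 01110100 → 1-byte char #5 = 74.
Offset 14: leading byte 0x27 = 00100111 → 1-byte char #6 = 27.
Offset 15: leading byte 0xD6 = 11010110 → 2-byte char #7 = D6 96.
Leading byte 0xD6 = 11010110 matches 110xxxxx → 2-byte sequence.
Byte 1: 0xD6 = 11010110, payload 10110 (5 bits).
Byte 2: 0x96 = 10010110 (10xxxxxx ✓), payload 010110.
Concatenate: 10110010110 = 0x596 (11 bits → U+0596).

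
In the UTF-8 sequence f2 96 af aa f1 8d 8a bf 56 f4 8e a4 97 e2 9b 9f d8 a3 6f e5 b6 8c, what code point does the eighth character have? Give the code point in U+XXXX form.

Offset 0: leading byte 0xF2 = 11110010 → 4-byte char #1 = F2 96 AF AA.
Offset 4: leading byte 0xF1 = 11110001 → 4-byte char #2 = F1 8D 8A BF.
Offset 8: leading byte 0x56 = 01010110 → 1-byte char #3 = 56.
Offset 9: leading byte 0xF4 = 11110100 → 4-byte char #4 = F4 8E A4 97.
Offset 13: leading byte 0xE2 = 11100010 → 3-byte char #5 = E2 9B 9F.
Offset 16: leading byte 0xD8 = 11011000 → 2-byte char #6 = D8 A3.
Offset 18: leading byte 0x6F = 01101111 → 1-byte char #7 = 6F.
Offset 19: leading byte 0xE5 = 11100101 → 3-byte char #8 = E5 B6 8C.
Leading byte 0xE5 = 11100101 matches 1110xxxx → 3-byte sequence.
Byte 1: 0xE5 = 11100101, payload 0101 (4 bits).
Byte 2: 0xB6 = 10110110 (10xxxxxx ✓), payload 110110.
Byte 3: 0x8C = 10001100 (10xxxxxx ✓), payload 001100.
Concatenate: 0101110110001100 = 0x5D8C (16 bits → U+5D8C).

U+5D8C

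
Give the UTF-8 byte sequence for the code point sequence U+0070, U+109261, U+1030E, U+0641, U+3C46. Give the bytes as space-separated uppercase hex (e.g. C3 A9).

70 F4 89 89 A1 F0 90 8C 8E D9 81 E3 B1 86

U+0070: 1-byte form → 70.
U+109261: 4-byte form → F4 89 89 A1.
U+1030E: 4-byte form → F0 90 8C 8E.
U+0641: 2-byte form → D9 81.
U+3C46: 3-byte form → E3 B1 86.
Concatenated (14 bytes): 70 F4 89 89 A1 F0 90 8C 8E D9 81 E3 B1 86.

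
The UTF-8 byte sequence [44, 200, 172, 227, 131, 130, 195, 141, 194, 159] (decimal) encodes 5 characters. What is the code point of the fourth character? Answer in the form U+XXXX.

U+00CD

Offset 0: leading byte 0x2C = 00101100 → 1-byte char #1 = 2C.
Offset 1: leading byte 0xC8 = 11001000 → 2-byte char #2 = C8 AC.
Offset 3: leading byte 0xE3 = 11100011 → 3-byte char #3 = E3 83 82.
Offset 6: leading byte 0xC3 = 11000011 → 2-byte char #4 = C3 8D.
Leading byte 0xC3 = 11000011 matches 110xxxxx → 2-byte sequence.
Byte 1: 0xC3 = 11000011, payload 00011 (5 bits).
Byte 2: 0x8D = 10001101 (10xxxxxx ✓), payload 001101.
Concatenate: 00011001101 = 0xCD (11 bits → U+00CD).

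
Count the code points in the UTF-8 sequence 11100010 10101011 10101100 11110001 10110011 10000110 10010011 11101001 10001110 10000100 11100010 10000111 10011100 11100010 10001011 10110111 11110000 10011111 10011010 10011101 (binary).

6

Byte at offset 0: 0xE2 = 11100010 → 3-byte char (#1). Advance 3.
Byte at offset 3: 0xF1 = 11110001 → 4-byte char (#2). Advance 4.
Byte at offset 7: 0xE9 = 11101001 → 3-byte char (#3). Advance 3.
Byte at offset 10: 0xE2 = 11100010 → 3-byte char (#4). Advance 3.
Byte at offset 13: 0xE2 = 11100010 → 3-byte char (#5). Advance 3.
Byte at offset 16: 0xF0 = 11110000 → 4-byte char (#6). Advance 4.
Reached end at offset 20 after 6 code points.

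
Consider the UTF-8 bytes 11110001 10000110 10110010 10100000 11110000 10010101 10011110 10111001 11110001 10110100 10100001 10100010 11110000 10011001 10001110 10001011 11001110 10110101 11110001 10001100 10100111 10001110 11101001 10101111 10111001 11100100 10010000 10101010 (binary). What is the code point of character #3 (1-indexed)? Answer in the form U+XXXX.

Offset 0: leading byte 0xF1 = 11110001 → 4-byte char #1 = F1 86 B2 A0.
Offset 4: leading byte 0xF0 = 11110000 → 4-byte char #2 = F0 95 9E B9.
Offset 8: leading byte 0xF1 = 11110001 → 4-byte char #3 = F1 B4 A1 A2.
Leading byte 0xF1 = 11110001 matches 11110xxx → 4-byte sequence.
Byte 1: 0xF1 = 11110001, payload 001 (3 bits).
Byte 2: 0xB4 = 10110100 (10xxxxxx ✓), payload 110100.
Byte 3: 0xA1 = 10100001 (10xxxxxx ✓), payload 100001.
Byte 4: 0xA2 = 10100010 (10xxxxxx ✓), payload 100010.
Concatenate: 001110100100001100010 = 0x74862 (21 bits → U+74862).

U+74862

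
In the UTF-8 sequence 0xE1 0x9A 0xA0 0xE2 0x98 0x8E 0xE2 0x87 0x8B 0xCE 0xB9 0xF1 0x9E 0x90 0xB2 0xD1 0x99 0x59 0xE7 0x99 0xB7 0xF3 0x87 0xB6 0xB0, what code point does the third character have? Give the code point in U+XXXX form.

Offset 0: leading byte 0xE1 = 11100001 → 3-byte char #1 = E1 9A A0.
Offset 3: leading byte 0xE2 = 11100010 → 3-byte char #2 = E2 98 8E.
Offset 6: leading byte 0xE2 = 11100010 → 3-byte char #3 = E2 87 8B.
Leading byte 0xE2 = 11100010 matches 1110xxxx → 3-byte sequence.
Byte 1: 0xE2 = 11100010, payload 0010 (4 bits).
Byte 2: 0x87 = 10000111 (10xxxxxx ✓), payload 000111.
Byte 3: 0x8B = 10001011 (10xxxxxx ✓), payload 001011.
Concatenate: 0010000111001011 = 0x21CB (16 bits → U+21CB).

U+21CB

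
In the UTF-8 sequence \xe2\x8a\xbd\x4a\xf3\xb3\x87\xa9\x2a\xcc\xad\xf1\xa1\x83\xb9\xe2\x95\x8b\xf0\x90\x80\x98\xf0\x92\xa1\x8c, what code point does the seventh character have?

U+254B

Offset 0: leading byte 0xE2 = 11100010 → 3-byte char #1 = E2 8A BD.
Offset 3: leading byte 0x4A = 01001010 → 1-byte char #2 = 4A.
Offset 4: leading byte 0xF3 = 11110011 → 4-byte char #3 = F3 B3 87 A9.
Offset 8: leading byte 0x2A = 00101010 → 1-byte char #4 = 2A.
Offset 9: leading byte 0xCC = 11001100 → 2-byte char #5 = CC AD.
Offset 11: leading byte 0xF1 = 11110001 → 4-byte char #6 = F1 A1 83 B9.
Offset 15: leading byte 0xE2 = 11100010 → 3-byte char #7 = E2 95 8B.
Leading byte 0xE2 = 11100010 matches 1110xxxx → 3-byte sequence.
Byte 1: 0xE2 = 11100010, payload 0010 (4 bits).
Byte 2: 0x95 = 10010101 (10xxxxxx ✓), payload 010101.
Byte 3: 0x8B = 10001011 (10xxxxxx ✓), payload 001011.
Concatenate: 0010010101001011 = 0x254B (16 bits → U+254B).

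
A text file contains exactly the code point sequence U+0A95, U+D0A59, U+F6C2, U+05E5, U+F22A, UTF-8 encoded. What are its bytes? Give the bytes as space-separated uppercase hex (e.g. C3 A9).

E0 AA 95 F3 90 A9 99 EF 9B 82 D7 A5 EF 88 AA

U+0A95: 3-byte form → E0 AA 95.
U+D0A59: 4-byte form → F3 90 A9 99.
U+F6C2: 3-byte form → EF 9B 82.
U+05E5: 2-byte form → D7 A5.
U+F22A: 3-byte form → EF 88 AA.
Concatenated (15 bytes): E0 AA 95 F3 90 A9 99 EF 9B 82 D7 A5 EF 88 AA.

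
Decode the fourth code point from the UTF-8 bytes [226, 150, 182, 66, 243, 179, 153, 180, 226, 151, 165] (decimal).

U+25E5

Offset 0: leading byte 0xE2 = 11100010 → 3-byte char #1 = E2 96 B6.
Offset 3: leading byte 0x42 = 01000010 → 1-byte char #2 = 42.
Offset 4: leading byte 0xF3 = 11110011 → 4-byte char #3 = F3 B3 99 B4.
Offset 8: leading byte 0xE2 = 11100010 → 3-byte char #4 = E2 97 A5.
Leading byte 0xE2 = 11100010 matches 1110xxxx → 3-byte sequence.
Byte 1: 0xE2 = 11100010, payload 0010 (4 bits).
Byte 2: 0x97 = 10010111 (10xxxxxx ✓), payload 010111.
Byte 3: 0xA5 = 10100101 (10xxxxxx ✓), payload 100101.
Concatenate: 0010010111100101 = 0x25E5 (16 bits → U+25E5).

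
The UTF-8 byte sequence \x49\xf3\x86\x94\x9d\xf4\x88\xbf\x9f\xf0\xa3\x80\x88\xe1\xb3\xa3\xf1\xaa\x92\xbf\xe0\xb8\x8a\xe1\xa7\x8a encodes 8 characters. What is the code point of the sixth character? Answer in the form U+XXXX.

Offset 0: leading byte 0x49 = 01001001 → 1-byte char #1 = 49.
Offset 1: leading byte 0xF3 = 11110011 → 4-byte char #2 = F3 86 94 9D.
Offset 5: leading byte 0xF4 = 11110100 → 4-byte char #3 = F4 88 BF 9F.
Offset 9: leading byte 0xF0 = 11110000 → 4-byte char #4 = F0 A3 80 88.
Offset 13: leading byte 0xE1 = 11100001 → 3-byte char #5 = E1 B3 A3.
Offset 16: leading byte 0xF1 = 11110001 → 4-byte char #6 = F1 AA 92 BF.
Leading byte 0xF1 = 11110001 matches 11110xxx → 4-byte sequence.
Byte 1: 0xF1 = 11110001, payload 001 (3 bits).
Byte 2: 0xAA = 10101010 (10xxxxxx ✓), payload 101010.
Byte 3: 0x92 = 10010010 (10xxxxxx ✓), payload 010010.
Byte 4: 0xBF = 10111111 (10xxxxxx ✓), payload 111111.
Concatenate: 001101010010010111111 = 0x6A4BF (21 bits → U+6A4BF).

U+6A4BF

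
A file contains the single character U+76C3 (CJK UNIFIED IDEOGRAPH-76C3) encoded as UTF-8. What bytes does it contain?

U+76C3 = 0x76C3 = 30403 decimal. In range U+0800–U+FFFF → 3-byte form: 1110xxxx 10xxxxxx 10xxxxxx.
Binary (16 bits): 0111011011000011.
Split 4+6+6: 0111 | 011011 | 000011.
Byte 1: 11100111 = 0xE7.
Byte 2: 10011011 = 0x9B.
Byte 3: 10000011 = 0x83.

E7 9B 83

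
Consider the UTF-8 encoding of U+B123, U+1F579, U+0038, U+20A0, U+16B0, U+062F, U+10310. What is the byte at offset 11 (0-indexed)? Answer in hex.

0xE1

U+B123 → 3-byte form EB 84 A3 at offsets 0–2.
U+1F579 → 4-byte form F0 9F 95 B9 at offsets 3–6.
U+0038 → 1-byte form 38 at offsets 7–7.
U+20A0 → 3-byte form E2 82 A0 at offsets 8–10.
U+16B0 → 3-byte form E1 9A B0 at offsets 11–13.
Offset 11 falls in char 5's range; it's byte 1 of E1 9A B0 = 0xE1.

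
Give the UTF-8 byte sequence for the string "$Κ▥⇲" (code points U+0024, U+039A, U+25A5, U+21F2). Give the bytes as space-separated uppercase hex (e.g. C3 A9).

24 CE 9A E2 96 A5 E2 87 B2

U+0024: 1-byte form → 24.
U+039A: 2-byte form → CE 9A.
U+25A5: 3-byte form → E2 96 A5.
U+21F2: 3-byte form → E2 87 B2.
Concatenated (9 bytes): 24 CE 9A E2 96 A5 E2 87 B2.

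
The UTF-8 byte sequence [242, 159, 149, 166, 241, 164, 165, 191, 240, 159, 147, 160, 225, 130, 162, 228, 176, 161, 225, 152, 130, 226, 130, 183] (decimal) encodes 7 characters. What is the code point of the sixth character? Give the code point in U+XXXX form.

U+1602

Offset 0: leading byte 0xF2 = 11110010 → 4-byte char #1 = F2 9F 95 A6.
Offset 4: leading byte 0xF1 = 11110001 → 4-byte char #2 = F1 A4 A5 BF.
Offset 8: leading byte 0xF0 = 11110000 → 4-byte char #3 = F0 9F 93 A0.
Offset 12: leading byte 0xE1 = 11100001 → 3-byte char #4 = E1 82 A2.
Offset 15: leading byte 0xE4 = 11100100 → 3-byte char #5 = E4 B0 A1.
Offset 18: leading byte 0xE1 = 11100001 → 3-byte char #6 = E1 98 82.
Leading byte 0xE1 = 11100001 matches 1110xxxx → 3-byte sequence.
Byte 1: 0xE1 = 11100001, payload 0001 (4 bits).
Byte 2: 0x98 = 10011000 (10xxxxxx ✓), payload 011000.
Byte 3: 0x82 = 10000010 (10xxxxxx ✓), payload 000010.
Concatenate: 0001011000000010 = 0x1602 (16 bits → U+1602).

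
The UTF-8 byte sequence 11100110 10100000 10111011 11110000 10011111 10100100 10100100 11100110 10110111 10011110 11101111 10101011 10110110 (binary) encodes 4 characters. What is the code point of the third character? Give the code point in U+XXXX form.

Offset 0: leading byte 0xE6 = 11100110 → 3-byte char #1 = E6 A0 BB.
Offset 3: leading byte 0xF0 = 11110000 → 4-byte char #2 = F0 9F A4 A4.
Offset 7: leading byte 0xE6 = 11100110 → 3-byte char #3 = E6 B7 9E.
Leading byte 0xE6 = 11100110 matches 1110xxxx → 3-byte sequence.
Byte 1: 0xE6 = 11100110, payload 0110 (4 bits).
Byte 2: 0xB7 = 10110111 (10xxxxxx ✓), payload 110111.
Byte 3: 0x9E = 10011110 (10xxxxxx ✓), payload 011110.
Concatenate: 0110110111011110 = 0x6DDE (16 bits → U+6DDE).

U+6DDE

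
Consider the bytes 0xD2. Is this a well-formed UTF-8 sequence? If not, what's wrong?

invalid (sequence truncated)

Leading byte 0xD2 = 11010010 → 2-byte form, but only 1 byte is present.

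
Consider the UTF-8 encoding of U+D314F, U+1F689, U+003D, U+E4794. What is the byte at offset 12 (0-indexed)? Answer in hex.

U+D314F → 4-byte form F3 93 85 8F at offsets 0–3.
U+1F689 → 4-byte form F0 9F 9A 89 at offsets 4–7.
U+003D → 1-byte form 3D at offsets 8–8.
U+E4794 → 4-byte form F3 A4 9E 94 at offsets 9–12.
Offset 12 falls in char 4's range; it's byte 4 of F3 A4 9E 94 = 0x94.

0x94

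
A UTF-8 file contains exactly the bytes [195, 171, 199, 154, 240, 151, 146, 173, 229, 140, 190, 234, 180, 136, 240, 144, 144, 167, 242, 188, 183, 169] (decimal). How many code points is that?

Byte at offset 0: 0xC3 = 11000011 → 2-byte char (#1). Advance 2.
Byte at offset 2: 0xC7 = 11000111 → 2-byte char (#2). Advance 2.
Byte at offset 4: 0xF0 = 11110000 → 4-byte char (#3). Advance 4.
Byte at offset 8: 0xE5 = 11100101 → 3-byte char (#4). Advance 3.
Byte at offset 11: 0xEA = 11101010 → 3-byte char (#5). Advance 3.
Byte at offset 14: 0xF0 = 11110000 → 4-byte char (#6). Advance 4.
Byte at offset 18: 0xF2 = 11110010 → 4-byte char (#7). Advance 4.
Reached end at offset 22 after 7 code points.

7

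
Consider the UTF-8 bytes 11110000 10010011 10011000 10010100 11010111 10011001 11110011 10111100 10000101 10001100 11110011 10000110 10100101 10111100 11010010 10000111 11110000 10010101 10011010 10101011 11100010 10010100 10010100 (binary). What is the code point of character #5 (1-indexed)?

U+0487

Offset 0: leading byte 0xF0 = 11110000 → 4-byte char #1 = F0 93 98 94.
Offset 4: leading byte 0xD7 = 11010111 → 2-byte char #2 = D7 99.
Offset 6: leading byte 0xF3 = 11110011 → 4-byte char #3 = F3 BC 85 8C.
Offset 10: leading byte 0xF3 = 11110011 → 4-byte char #4 = F3 86 A5 BC.
Offset 14: leading byte 0xD2 = 11010010 → 2-byte char #5 = D2 87.
Leading byte 0xD2 = 11010010 matches 110xxxxx → 2-byte sequence.
Byte 1: 0xD2 = 11010010, payload 10010 (5 bits).
Byte 2: 0x87 = 10000111 (10xxxxxx ✓), payload 000111.
Concatenate: 10010000111 = 0x487 (11 bits → U+0487).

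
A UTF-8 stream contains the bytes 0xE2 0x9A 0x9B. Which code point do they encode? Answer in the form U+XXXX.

Leading byte 0xE2 = 11100010 matches 1110xxxx → 3-byte sequence.
Byte 1: 0xE2 = 11100010, payload 0010 (4 bits).
Byte 2: 0x9A = 10011010 (10xxxxxx ✓), payload 011010.
Byte 3: 0x9B = 10011011 (10xxxxxx ✓), payload 011011.
Concatenate: 0010011010011011 = 0x269B (16 bits → U+269B).

U+269B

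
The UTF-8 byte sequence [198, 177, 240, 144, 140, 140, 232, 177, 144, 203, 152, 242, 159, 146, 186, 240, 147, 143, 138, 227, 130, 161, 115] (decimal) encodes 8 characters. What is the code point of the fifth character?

U+9F4BA

Offset 0: leading byte 0xC6 = 11000110 → 2-byte char #1 = C6 B1.
Offset 2: leading byte 0xF0 = 11110000 → 4-byte char #2 = F0 90 8C 8C.
Offset 6: leading byte 0xE8 = 11101000 → 3-byte char #3 = E8 B1 90.
Offset 9: leading byte 0xCB = 11001011 → 2-byte char #4 = CB 98.
Offset 11: leading byte 0xF2 = 11110010 → 4-byte char #5 = F2 9F 92 BA.
Leading byte 0xF2 = 11110010 matches 11110xxx → 4-byte sequence.
Byte 1: 0xF2 = 11110010, payload 010 (3 bits).
Byte 2: 0x9F = 10011111 (10xxxxxx ✓), payload 011111.
Byte 3: 0x92 = 10010010 (10xxxxxx ✓), payload 010010.
Byte 4: 0xBA = 10111010 (10xxxxxx ✓), payload 111010.
Concatenate: 010011111010010111010 = 0x9F4BA (21 bits → U+9F4BA).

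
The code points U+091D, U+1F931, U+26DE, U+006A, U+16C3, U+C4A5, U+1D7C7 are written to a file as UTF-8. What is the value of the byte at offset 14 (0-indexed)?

U+091D → 3-byte form E0 A4 9D at offsets 0–2.
U+1F931 → 4-byte form F0 9F A4 B1 at offsets 3–6.
U+26DE → 3-byte form E2 9B 9E at offsets 7–9.
U+006A → 1-byte form 6A at offsets 10–10.
U+16C3 → 3-byte form E1 9B 83 at offsets 11–13.
U+C4A5 → 3-byte form EC 92 A5 at offsets 14–16.
Offset 14 falls in char 6's range; it's byte 1 of EC 92 A5 = 0xEC.

0xEC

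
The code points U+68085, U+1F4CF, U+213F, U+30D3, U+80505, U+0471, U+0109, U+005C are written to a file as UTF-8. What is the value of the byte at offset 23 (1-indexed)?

1-indexed offset 23 is 0-indexed offset 22.
U+68085 → 4-byte form F1 A8 82 85 at offsets 0–3.
U+1F4CF → 4-byte form F0 9F 93 8F at offsets 4–7.
U+213F → 3-byte form E2 84 BF at offsets 8–10.
U+30D3 → 3-byte form E3 83 93 at offsets 11–13.
U+80505 → 4-byte form F2 80 94 85 at offsets 14–17.
U+0471 → 2-byte form D1 B1 at offsets 18–19.
U+0109 → 2-byte form C4 89 at offsets 20–21.
U+005C → 1-byte form 5C at offsets 22–22.
Offset 22 falls in char 8's range; it's byte 1 of 5C = 0x5C.

0x5C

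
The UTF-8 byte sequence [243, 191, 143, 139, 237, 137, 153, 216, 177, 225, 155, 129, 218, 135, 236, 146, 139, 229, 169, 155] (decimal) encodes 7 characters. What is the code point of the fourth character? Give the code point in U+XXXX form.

Offset 0: leading byte 0xF3 = 11110011 → 4-byte char #1 = F3 BF 8F 8B.
Offset 4: leading byte 0xED = 11101101 → 3-byte char #2 = ED 89 99.
Offset 7: leading byte 0xD8 = 11011000 → 2-byte char #3 = D8 B1.
Offset 9: leading byte 0xE1 = 11100001 → 3-byte char #4 = E1 9B 81.
Leading byte 0xE1 = 11100001 matches 1110xxxx → 3-byte sequence.
Byte 1: 0xE1 = 11100001, payload 0001 (4 bits).
Byte 2: 0x9B = 10011011 (10xxxxxx ✓), payload 011011.
Byte 3: 0x81 = 10000001 (10xxxxxx ✓), payload 000001.
Concatenate: 0001011011000001 = 0x16C1 (16 bits → U+16C1).

U+16C1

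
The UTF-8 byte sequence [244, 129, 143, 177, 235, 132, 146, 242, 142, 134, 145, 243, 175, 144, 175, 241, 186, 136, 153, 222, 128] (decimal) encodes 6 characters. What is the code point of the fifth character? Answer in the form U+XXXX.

U+7A219

Offset 0: leading byte 0xF4 = 11110100 → 4-byte char #1 = F4 81 8F B1.
Offset 4: leading byte 0xEB = 11101011 → 3-byte char #2 = EB 84 92.
Offset 7: leading byte 0xF2 = 11110010 → 4-byte char #3 = F2 8E 86 91.
Offset 11: leading byte 0xF3 = 11110011 → 4-byte char #4 = F3 AF 90 AF.
Offset 15: leading byte 0xF1 = 11110001 → 4-byte char #5 = F1 BA 88 99.
Leading byte 0xF1 = 11110001 matches 11110xxx → 4-byte sequence.
Byte 1: 0xF1 = 11110001, payload 001 (3 bits).
Byte 2: 0xBA = 10111010 (10xxxxxx ✓), payload 111010.
Byte 3: 0x88 = 10001000 (10xxxxxx ✓), payload 001000.
Byte 4: 0x99 = 10011001 (10xxxxxx ✓), payload 011001.
Concatenate: 001111010001000011001 = 0x7A219 (21 bits → U+7A219).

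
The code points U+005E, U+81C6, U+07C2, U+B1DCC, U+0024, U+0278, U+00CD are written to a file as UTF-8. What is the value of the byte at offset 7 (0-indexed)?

U+005E → 1-byte form 5E at offsets 0–0.
U+81C6 → 3-byte form E8 87 86 at offsets 1–3.
U+07C2 → 2-byte form DF 82 at offsets 4–5.
U+B1DCC → 4-byte form F2 B1 B7 8C at offsets 6–9.
Offset 7 falls in char 4's range; it's byte 2 of F2 B1 B7 8C = 0xB1.

0xB1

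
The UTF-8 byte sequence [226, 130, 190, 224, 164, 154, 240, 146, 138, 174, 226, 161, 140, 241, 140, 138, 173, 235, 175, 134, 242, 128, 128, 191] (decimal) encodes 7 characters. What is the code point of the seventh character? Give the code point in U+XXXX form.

Offset 0: leading byte 0xE2 = 11100010 → 3-byte char #1 = E2 82 BE.
Offset 3: leading byte 0xE0 = 11100000 → 3-byte char #2 = E0 A4 9A.
Offset 6: leading byte 0xF0 = 11110000 → 4-byte char #3 = F0 92 8A AE.
Offset 10: leading byte 0xE2 = 11100010 → 3-byte char #4 = E2 A1 8C.
Offset 13: leading byte 0xF1 = 11110001 → 4-byte char #5 = F1 8C 8A AD.
Offset 17: leading byte 0xEB = 11101011 → 3-byte char #6 = EB AF 86.
Offset 20: leading byte 0xF2 = 11110010 → 4-byte char #7 = F2 80 80 BF.
Leading byte 0xF2 = 11110010 matches 11110xxx → 4-byte sequence.
Byte 1: 0xF2 = 11110010, payload 010 (3 bits).
Byte 2: 0x80 = 10000000 (10xxxxxx ✓), payload 000000.
Byte 3: 0x80 = 10000000 (10xxxxxx ✓), payload 000000.
Byte 4: 0xBF = 10111111 (10xxxxxx ✓), payload 111111.
Concatenate: 010000000000000111111 = 0x8003F (21 bits → U+8003F).

U+8003F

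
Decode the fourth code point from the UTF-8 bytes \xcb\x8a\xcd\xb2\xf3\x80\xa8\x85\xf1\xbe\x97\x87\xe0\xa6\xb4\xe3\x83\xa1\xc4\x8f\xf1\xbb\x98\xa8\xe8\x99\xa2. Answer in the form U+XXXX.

Offset 0: leading byte 0xCB = 11001011 → 2-byte char #1 = CB 8A.
Offset 2: leading byte 0xCD = 11001101 → 2-byte char #2 = CD B2.
Offset 4: leading byte 0xF3 = 11110011 → 4-byte char #3 = F3 80 A8 85.
Offset 8: leading byte 0xF1 = 11110001 → 4-byte char #4 = F1 BE 97 87.
Leading byte 0xF1 = 11110001 matches 11110xxx → 4-byte sequence.
Byte 1: 0xF1 = 11110001, payload 001 (3 bits).
Byte 2: 0xBE = 10111110 (10xxxxxx ✓), payload 111110.
Byte 3: 0x97 = 10010111 (10xxxxxx ✓), payload 010111.
Byte 4: 0x87 = 10000111 (10xxxxxx ✓), payload 000111.
Concatenate: 001111110010111000111 = 0x7E5C7 (21 bits → U+7E5C7).

U+7E5C7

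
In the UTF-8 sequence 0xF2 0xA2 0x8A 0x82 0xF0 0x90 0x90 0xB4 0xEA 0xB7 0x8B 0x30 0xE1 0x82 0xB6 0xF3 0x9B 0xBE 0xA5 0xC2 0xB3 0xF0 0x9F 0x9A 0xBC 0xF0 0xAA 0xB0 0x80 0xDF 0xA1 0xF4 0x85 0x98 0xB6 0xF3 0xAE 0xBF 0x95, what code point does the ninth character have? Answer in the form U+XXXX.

Offset 0: leading byte 0xF2 = 11110010 → 4-byte char #1 = F2 A2 8A 82.
Offset 4: leading byte 0xF0 = 11110000 → 4-byte char #2 = F0 90 90 B4.
Offset 8: leading byte 0xEA = 11101010 → 3-byte char #3 = EA B7 8B.
Offset 11: leading byte 0x30 = 00110000 → 1-byte char #4 = 30.
Offset 12: leading byte 0xE1 = 11100001 → 3-byte char #5 = E1 82 B6.
Offset 15: leading byte 0xF3 = 11110011 → 4-byte char #6 = F3 9B BE A5.
Offset 19: leading byte 0xC2 = 11000010 → 2-byte char #7 = C2 B3.
Offset 21: leading byte 0xF0 = 11110000 → 4-byte char #8 = F0 9F 9A BC.
Offset 25: leading byte 0xF0 = 11110000 → 4-byte char #9 = F0 AA B0 80.
Leading byte 0xF0 = 11110000 matches 11110xxx → 4-byte sequence.
Byte 1: 0xF0 = 11110000, payload 000 (3 bits).
Byte 2: 0xAA = 10101010 (10xxxxxx ✓), payload 101010.
Byte 3: 0xB0 = 10110000 (10xxxxxx ✓), payload 110000.
Byte 4: 0x80 = 10000000 (10xxxxxx ✓), payload 000000.
Concatenate: 000101010110000000000 = 0x2AC00 (21 bits → U+2AC00).

U+2AC00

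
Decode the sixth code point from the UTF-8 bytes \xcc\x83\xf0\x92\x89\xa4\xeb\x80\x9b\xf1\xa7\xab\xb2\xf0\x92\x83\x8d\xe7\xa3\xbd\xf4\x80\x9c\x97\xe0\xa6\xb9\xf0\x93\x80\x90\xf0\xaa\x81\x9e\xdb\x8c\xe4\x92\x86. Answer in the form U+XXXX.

U+78FD

Offset 0: leading byte 0xCC = 11001100 → 2-byte char #1 = CC 83.
Offset 2: leading byte 0xF0 = 11110000 → 4-byte char #2 = F0 92 89 A4.
Offset 6: leading byte 0xEB = 11101011 → 3-byte char #3 = EB 80 9B.
Offset 9: leading byte 0xF1 = 11110001 → 4-byte char #4 = F1 A7 AB B2.
Offset 13: leading byte 0xF0 = 11110000 → 4-byte char #5 = F0 92 83 8D.
Offset 17: leading byte 0xE7 = 11100111 → 3-byte char #6 = E7 A3 BD.
Leading byte 0xE7 = 11100111 matches 1110xxxx → 3-byte sequence.
Byte 1: 0xE7 = 11100111, payload 0111 (4 bits).
Byte 2: 0xA3 = 10100011 (10xxxxxx ✓), payload 100011.
Byte 3: 0xBD = 10111101 (10xxxxxx ✓), payload 111101.
Concatenate: 0111100011111101 = 0x78FD (16 bits → U+78FD).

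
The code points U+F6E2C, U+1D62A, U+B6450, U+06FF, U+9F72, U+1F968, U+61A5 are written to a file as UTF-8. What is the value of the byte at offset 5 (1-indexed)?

0xF0

1-indexed offset 5 is 0-indexed offset 4.
U+F6E2C → 4-byte form F3 B6 B8 AC at offsets 0–3.
U+1D62A → 4-byte form F0 9D 98 AA at offsets 4–7.
Offset 4 falls in char 2's range; it's byte 1 of F0 9D 98 AA = 0xF0.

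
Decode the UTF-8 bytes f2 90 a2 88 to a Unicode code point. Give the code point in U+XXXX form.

Leading byte 0xF2 = 11110010 matches 11110xxx → 4-byte sequence.
Byte 1: 0xF2 = 11110010, payload 010 (3 bits).
Byte 2: 0x90 = 10010000 (10xxxxxx ✓), payload 010000.
Byte 3: 0xA2 = 10100010 (10xxxxxx ✓), payload 100010.
Byte 4: 0x88 = 10001000 (10xxxxxx ✓), payload 001000.
Concatenate: 010010000100010001000 = 0x90888 (21 bits → U+90888).

U+90888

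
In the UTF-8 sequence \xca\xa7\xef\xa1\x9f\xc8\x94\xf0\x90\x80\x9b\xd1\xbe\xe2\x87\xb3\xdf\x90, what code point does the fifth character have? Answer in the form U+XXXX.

U+047E

Offset 0: leading byte 0xCA = 11001010 → 2-byte char #1 = CA A7.
Offset 2: leading byte 0xEF = 11101111 → 3-byte char #2 = EF A1 9F.
Offset 5: leading byte 0xC8 = 11001000 → 2-byte char #3 = C8 94.
Offset 7: leading byte 0xF0 = 11110000 → 4-byte char #4 = F0 90 80 9B.
Offset 11: leading byte 0xD1 = 11010001 → 2-byte char #5 = D1 BE.
Leading byte 0xD1 = 11010001 matches 110xxxxx → 2-byte sequence.
Byte 1: 0xD1 = 11010001, payload 10001 (5 bits).
Byte 2: 0xBE = 10111110 (10xxxxxx ✓), payload 111110.
Concatenate: 10001111110 = 0x47E (11 bits → U+047E).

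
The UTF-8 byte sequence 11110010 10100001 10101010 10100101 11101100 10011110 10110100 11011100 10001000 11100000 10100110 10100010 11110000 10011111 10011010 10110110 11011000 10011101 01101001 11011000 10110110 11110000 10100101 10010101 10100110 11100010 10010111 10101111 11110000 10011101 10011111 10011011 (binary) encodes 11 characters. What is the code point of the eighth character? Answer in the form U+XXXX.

Offset 0: leading byte 0xF2 = 11110010 → 4-byte char #1 = F2 A1 AA A5.
Offset 4: leading byte 0xEC = 11101100 → 3-byte char #2 = EC 9E B4.
Offset 7: leading byte 0xDC = 11011100 → 2-byte char #3 = DC 88.
Offset 9: leading byte 0xE0 = 11100000 → 3-byte char #4 = E0 A6 A2.
Offset 12: leading byte 0xF0 = 11110000 → 4-byte char #5 = F0 9F 9A B6.
Offset 16: leading byte 0xD8 = 11011000 → 2-byte char #6 = D8 9D.
Offset 18: leading byte 0x69 = 01101001 → 1-byte char #7 = 69.
Offset 19: leading byte 0xD8 = 11011000 → 2-byte char #8 = D8 B6.
Leading byte 0xD8 = 11011000 matches 110xxxxx → 2-byte sequence.
Byte 1: 0xD8 = 11011000, payload 11000 (5 bits).
Byte 2: 0xB6 = 10110110 (10xxxxxx ✓), payload 110110.
Concatenate: 11000110110 = 0x636 (11 bits → U+0636).

U+0636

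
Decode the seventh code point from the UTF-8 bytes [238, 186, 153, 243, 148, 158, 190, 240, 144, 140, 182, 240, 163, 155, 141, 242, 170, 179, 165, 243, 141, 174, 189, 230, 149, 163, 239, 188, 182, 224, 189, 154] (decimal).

Offset 0: leading byte 0xEE = 11101110 → 3-byte char #1 = EE BA 99.
Offset 3: leading byte 0xF3 = 11110011 → 4-byte char #2 = F3 94 9E BE.
Offset 7: leading byte 0xF0 = 11110000 → 4-byte char #3 = F0 90 8C B6.
Offset 11: leading byte 0xF0 = 11110000 → 4-byte char #4 = F0 A3 9B 8D.
Offset 15: leading byte 0xF2 = 11110010 → 4-byte char #5 = F2 AA B3 A5.
Offset 19: leading byte 0xF3 = 11110011 → 4-byte char #6 = F3 8D AE BD.
Offset 23: leading byte 0xE6 = 11100110 → 3-byte char #7 = E6 95 A3.
Leading byte 0xE6 = 11100110 matches 1110xxxx → 3-byte sequence.
Byte 1: 0xE6 = 11100110, payload 0110 (4 bits).
Byte 2: 0x95 = 10010101 (10xxxxxx ✓), payload 010101.
Byte 3: 0xA3 = 10100011 (10xxxxxx ✓), payload 100011.
Concatenate: 0110010101100011 = 0x6563 (16 bits → U+6563).

U+6563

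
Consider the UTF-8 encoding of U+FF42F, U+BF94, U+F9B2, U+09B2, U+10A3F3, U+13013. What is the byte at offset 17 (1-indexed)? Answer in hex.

1-indexed offset 17 is 0-indexed offset 16.
U+FF42F → 4-byte form F3 BF 90 AF at offsets 0–3.
U+BF94 → 3-byte form EB BE 94 at offsets 4–6.
U+F9B2 → 3-byte form EF A6 B2 at offsets 7–9.
U+09B2 → 3-byte form E0 A6 B2 at offsets 10–12.
U+10A3F3 → 4-byte form F4 8A 8F B3 at offsets 13–16.
Offset 16 falls in char 5's range; it's byte 4 of F4 8A 8F B3 = 0xB3.

0xB3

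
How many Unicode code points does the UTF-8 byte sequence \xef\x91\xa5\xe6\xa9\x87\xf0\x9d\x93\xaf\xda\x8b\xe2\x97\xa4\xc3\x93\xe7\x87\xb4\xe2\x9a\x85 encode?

8

Byte at offset 0: 0xEF = 11101111 → 3-byte char (#1). Advance 3.
Byte at offset 3: 0xE6 = 11100110 → 3-byte char (#2). Advance 3.
Byte at offset 6: 0xF0 = 11110000 → 4-byte char (#3). Advance 4.
Byte at offset 10: 0xDA = 11011010 → 2-byte char (#4). Advance 2.
Byte at offset 12: 0xE2 = 11100010 → 3-byte char (#5). Advance 3.
Byte at offset 15: 0xC3 = 11000011 → 2-byte char (#6). Advance 2.
Byte at offset 17: 0xE7 = 11100111 → 3-byte char (#7). Advance 3.
Byte at offset 20: 0xE2 = 11100010 → 3-byte char (#8). Advance 3.
Reached end at offset 23 after 8 code points.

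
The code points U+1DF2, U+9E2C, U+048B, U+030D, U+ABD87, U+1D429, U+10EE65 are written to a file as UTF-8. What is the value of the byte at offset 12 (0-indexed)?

0xB6

U+1DF2 → 3-byte form E1 B7 B2 at offsets 0–2.
U+9E2C → 3-byte form E9 B8 AC at offsets 3–5.
U+048B → 2-byte form D2 8B at offsets 6–7.
U+030D → 2-byte form CC 8D at offsets 8–9.
U+ABD87 → 4-byte form F2 AB B6 87 at offsets 10–13.
Offset 12 falls in char 5's range; it's byte 3 of F2 AB B6 87 = 0xB6.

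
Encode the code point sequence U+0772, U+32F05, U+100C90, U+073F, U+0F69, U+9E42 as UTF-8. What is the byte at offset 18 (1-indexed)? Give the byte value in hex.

1-indexed offset 18 is 0-indexed offset 17.
U+0772 → 2-byte form DD B2 at offsets 0–1.
U+32F05 → 4-byte form F0 B2 BC 85 at offsets 2–5.
U+100C90 → 4-byte form F4 80 B2 90 at offsets 6–9.
U+073F → 2-byte form DC BF at offsets 10–11.
U+0F69 → 3-byte form E0 BD A9 at offsets 12–14.
U+9E42 → 3-byte form E9 B9 82 at offsets 15–17.
Offset 17 falls in char 6's range; it's byte 3 of E9 B9 82 = 0x82.

0x82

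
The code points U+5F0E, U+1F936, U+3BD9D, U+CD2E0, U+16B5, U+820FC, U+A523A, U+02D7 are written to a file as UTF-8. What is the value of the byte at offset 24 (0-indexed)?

U+5F0E → 3-byte form E5 BC 8E at offsets 0–2.
U+1F936 → 4-byte form F0 9F A4 B6 at offsets 3–6.
U+3BD9D → 4-byte form F0 BB B6 9D at offsets 7–10.
U+CD2E0 → 4-byte form F3 8D 8B A0 at offsets 11–14.
U+16B5 → 3-byte form E1 9A B5 at offsets 15–17.
U+820FC → 4-byte form F2 82 83 BC at offsets 18–21.
U+A523A → 4-byte form F2 A5 88 BA at offsets 22–25.
Offset 24 falls in char 7's range; it's byte 3 of F2 A5 88 BA = 0x88.

0x88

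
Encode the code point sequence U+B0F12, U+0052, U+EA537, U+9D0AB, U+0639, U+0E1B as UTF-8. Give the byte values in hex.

U+B0F12: 4-byte form → F2 B0 BC 92.
U+0052: 1-byte form → 52.
U+EA537: 4-byte form → F3 AA 94 B7.
U+9D0AB: 4-byte form → F2 9D 82 AB.
U+0639: 2-byte form → D8 B9.
U+0E1B: 3-byte form → E0 B8 9B.
Concatenated (18 bytes): F2 B0 BC 92 52 F3 AA 94 B7 F2 9D 82 AB D8 B9 E0 B8 9B.

F2 B0 BC 92 52 F3 AA 94 B7 F2 9D 82 AB D8 B9 E0 B8 9B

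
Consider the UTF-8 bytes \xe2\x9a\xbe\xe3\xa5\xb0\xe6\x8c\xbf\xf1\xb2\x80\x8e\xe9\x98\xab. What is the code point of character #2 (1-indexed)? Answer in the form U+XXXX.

U+3970

Offset 0: leading byte 0xE2 = 11100010 → 3-byte char #1 = E2 9A BE.
Offset 3: leading byte 0xE3 = 11100011 → 3-byte char #2 = E3 A5 B0.
Leading byte 0xE3 = 11100011 matches 1110xxxx → 3-byte sequence.
Byte 1: 0xE3 = 11100011, payload 0011 (4 bits).
Byte 2: 0xA5 = 10100101 (10xxxxxx ✓), payload 100101.
Byte 3: 0xB0 = 10110000 (10xxxxxx ✓), payload 110000.
Concatenate: 0011100101110000 = 0x3970 (16 bits → U+3970).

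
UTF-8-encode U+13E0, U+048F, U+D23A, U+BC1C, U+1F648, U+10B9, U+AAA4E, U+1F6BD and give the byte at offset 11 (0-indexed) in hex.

U+13E0 → 3-byte form E1 8F A0 at offsets 0–2.
U+048F → 2-byte form D2 8F at offsets 3–4.
U+D23A → 3-byte form ED 88 BA at offsets 5–7.
U+BC1C → 3-byte form EB B0 9C at offsets 8–10.
U+1F648 → 4-byte form F0 9F 99 88 at offsets 11–14.
Offset 11 falls in char 5's range; it's byte 1 of F0 9F 99 88 = 0xF0.

0xF0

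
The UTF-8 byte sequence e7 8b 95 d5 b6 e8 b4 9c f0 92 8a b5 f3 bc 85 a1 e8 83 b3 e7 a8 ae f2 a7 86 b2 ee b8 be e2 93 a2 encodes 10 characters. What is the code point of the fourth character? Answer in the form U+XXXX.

Offset 0: leading byte 0xE7 = 11100111 → 3-byte char #1 = E7 8B 95.
Offset 3: leading byte 0xD5 = 11010101 → 2-byte char #2 = D5 B6.
Offset 5: leading byte 0xE8 = 11101000 → 3-byte char #3 = E8 B4 9C.
Offset 8: leading byte 0xF0 = 11110000 → 4-byte char #4 = F0 92 8A B5.
Leading byte 0xF0 = 11110000 matches 11110xxx → 4-byte sequence.
Byte 1: 0xF0 = 11110000, payload 000 (3 bits).
Byte 2: 0x92 = 10010010 (10xxxxxx ✓), payload 010010.
Byte 3: 0x8A = 10001010 (10xxxxxx ✓), payload 001010.
Byte 4: 0xB5 = 10110101 (10xxxxxx ✓), payload 110101.
Concatenate: 000010010001010110101 = 0x122B5 (21 bits → U+122B5).

U+122B5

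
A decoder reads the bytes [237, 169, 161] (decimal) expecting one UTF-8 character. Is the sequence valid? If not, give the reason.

Structurally a 3-byte sequence; payload = 0xDA61.
But 0xDA61 is in U+D800–U+DFFF, the surrogate range. Surrogates are not Unicode scalar values and are forbidden in UTF-8.

invalid (encodes a surrogate (U+D800–U+DFFF))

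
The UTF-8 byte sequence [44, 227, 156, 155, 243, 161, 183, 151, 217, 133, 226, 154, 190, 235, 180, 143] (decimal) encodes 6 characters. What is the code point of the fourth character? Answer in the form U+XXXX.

Offset 0: leading byte 0x2C = 00101100 → 1-byte char #1 = 2C.
Offset 1: leading byte 0xE3 = 11100011 → 3-byte char #2 = E3 9C 9B.
Offset 4: leading byte 0xF3 = 11110011 → 4-byte char #3 = F3 A1 B7 97.
Offset 8: leading byte 0xD9 = 11011001 → 2-byte char #4 = D9 85.
Leading byte 0xD9 = 11011001 matches 110xxxxx → 2-byte sequence.
Byte 1: 0xD9 = 11011001, payload 11001 (5 bits).
Byte 2: 0x85 = 10000101 (10xxxxxx ✓), payload 000101.
Concatenate: 11001000101 = 0x645 (11 bits → U+0645).

U+0645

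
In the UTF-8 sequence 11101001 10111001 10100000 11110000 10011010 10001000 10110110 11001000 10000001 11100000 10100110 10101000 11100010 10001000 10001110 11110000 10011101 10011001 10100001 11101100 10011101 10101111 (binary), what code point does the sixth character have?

U+1D661

Offset 0: leading byte 0xE9 = 11101001 → 3-byte char #1 = E9 B9 A0.
Offset 3: leading byte 0xF0 = 11110000 → 4-byte char #2 = F0 9A 88 B6.
Offset 7: leading byte 0xC8 = 11001000 → 2-byte char #3 = C8 81.
Offset 9: leading byte 0xE0 = 11100000 → 3-byte char #4 = E0 A6 A8.
Offset 12: leading byte 0xE2 = 11100010 → 3-byte char #5 = E2 88 8E.
Offset 15: leading byte 0xF0 = 11110000 → 4-byte char #6 = F0 9D 99 A1.
Leading byte 0xF0 = 11110000 matches 11110xxx → 4-byte sequence.
Byte 1: 0xF0 = 11110000, payload 000 (3 bits).
Byte 2: 0x9D = 10011101 (10xxxxxx ✓), payload 011101.
Byte 3: 0x99 = 10011001 (10xxxxxx ✓), payload 011001.
Byte 4: 0xA1 = 10100001 (10xxxxxx ✓), payload 100001.
Concatenate: 000011101011001100001 = 0x1D661 (21 bits → U+1D661).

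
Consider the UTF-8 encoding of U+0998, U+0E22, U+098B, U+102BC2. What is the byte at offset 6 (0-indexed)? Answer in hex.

0xE0

U+0998 → 3-byte form E0 A6 98 at offsets 0–2.
U+0E22 → 3-byte form E0 B8 A2 at offsets 3–5.
U+098B → 3-byte form E0 A6 8B at offsets 6–8.
Offset 6 falls in char 3's range; it's byte 1 of E0 A6 8B = 0xE0.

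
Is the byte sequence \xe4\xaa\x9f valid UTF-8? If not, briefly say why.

valid

Leading byte 0xE4 = 11100100 → 3-byte form.
Continuation bytes 0xAA=10101010, 0x9F=10011111 all match 10xxxxxx.
Decoded value 0x4A9F is ≥ 0x800 (shortest form) and not a surrogate.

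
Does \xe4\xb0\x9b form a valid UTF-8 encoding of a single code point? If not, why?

valid

Leading byte 0xE4 = 11100100 → 3-byte form.
Continuation bytes 0xB0=10110000, 0x9B=10011011 all match 10xxxxxx.
Decoded value 0x4C1B is ≥ 0x800 (shortest form) and not a surrogate.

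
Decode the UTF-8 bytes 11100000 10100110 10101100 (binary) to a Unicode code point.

U+09AC

Leading byte 0xE0 = 11100000 matches 1110xxxx → 3-byte sequence.
Byte 1: 0xE0 = 11100000, payload 0000 (4 bits).
Byte 2: 0xA6 = 10100110 (10xxxxxx ✓), payload 100110.
Byte 3: 0xAC = 10101100 (10xxxxxx ✓), payload 101100.
Concatenate: 0000100110101100 = 0x9AC (16 bits → U+09AC).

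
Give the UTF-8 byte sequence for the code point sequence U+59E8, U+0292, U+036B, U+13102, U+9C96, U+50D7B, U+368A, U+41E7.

U+59E8: 3-byte form → E5 A7 A8.
U+0292: 2-byte form → CA 92.
U+036B: 2-byte form → CD AB.
U+13102: 4-byte form → F0 93 84 82.
U+9C96: 3-byte form → E9 B2 96.
U+50D7B: 4-byte form → F1 90 B5 BB.
U+368A: 3-byte form → E3 9A 8A.
U+41E7: 3-byte form → E4 87 A7.
Concatenated (24 bytes): E5 A7 A8 CA 92 CD AB F0 93 84 82 E9 B2 96 F1 90 B5 BB E3 9A 8A E4 87 A7.

E5 A7 A8 CA 92 CD AB F0 93 84 82 E9 B2 96 F1 90 B5 BB E3 9A 8A E4 87 A7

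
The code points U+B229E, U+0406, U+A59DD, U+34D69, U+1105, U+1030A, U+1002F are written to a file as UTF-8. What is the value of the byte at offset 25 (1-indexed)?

1-indexed offset 25 is 0-indexed offset 24.
U+B229E → 4-byte form F2 B2 8A 9E at offsets 0–3.
U+0406 → 2-byte form D0 86 at offsets 4–5.
U+A59DD → 4-byte form F2 A5 A7 9D at offsets 6–9.
U+34D69 → 4-byte form F0 B4 B5 A9 at offsets 10–13.
U+1105 → 3-byte form E1 84 85 at offsets 14–16.
U+1030A → 4-byte form F0 90 8C 8A at offsets 17–20.
U+1002F → 4-byte form F0 90 80 AF at offsets 21–24.
Offset 24 falls in char 7's range; it's byte 4 of F0 90 80 AF = 0xAF.

0xAF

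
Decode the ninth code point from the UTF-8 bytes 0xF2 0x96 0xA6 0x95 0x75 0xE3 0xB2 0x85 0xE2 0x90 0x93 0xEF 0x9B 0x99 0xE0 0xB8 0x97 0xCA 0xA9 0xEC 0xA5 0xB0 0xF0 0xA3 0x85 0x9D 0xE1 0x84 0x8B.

U+2315D

Offset 0: leading byte 0xF2 = 11110010 → 4-byte char #1 = F2 96 A6 95.
Offset 4: leading byte 0x75 = 01110101 → 1-byte char #2 = 75.
Offset 5: leading byte 0xE3 = 11100011 → 3-byte char #3 = E3 B2 85.
Offset 8: leading byte 0xE2 = 11100010 → 3-byte char #4 = E2 90 93.
Offset 11: leading byte 0xEF = 11101111 → 3-byte char #5 = EF 9B 99.
Offset 14: leading byte 0xE0 = 11100000 → 3-byte char #6 = E0 B8 97.
Offset 17: leading byte 0xCA = 11001010 → 2-byte char #7 = CA A9.
Offset 19: leading byte 0xEC = 11101100 → 3-byte char #8 = EC A5 B0.
Offset 22: leading byte 0xF0 = 11110000 → 4-byte char #9 = F0 A3 85 9D.
Leading byte 0xF0 = 11110000 matches 11110xxx → 4-byte sequence.
Byte 1: 0xF0 = 11110000, payload 000 (3 bits).
Byte 2: 0xA3 = 10100011 (10xxxxxx ✓), payload 100011.
Byte 3: 0x85 = 10000101 (10xxxxxx ✓), payload 000101.
Byte 4: 0x9D = 10011101 (10xxxxxx ✓), payload 011101.
Concatenate: 000100011000101011101 = 0x2315D (21 bits → U+2315D).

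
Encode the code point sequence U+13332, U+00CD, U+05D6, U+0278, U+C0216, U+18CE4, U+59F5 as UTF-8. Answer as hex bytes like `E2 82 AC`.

U+13332: 4-byte form → F0 93 8C B2.
U+00CD: 2-byte form → C3 8D.
U+05D6: 2-byte form → D7 96.
U+0278: 2-byte form → C9 B8.
U+C0216: 4-byte form → F3 80 88 96.
U+18CE4: 4-byte form → F0 98 B3 A4.
U+59F5: 3-byte form → E5 A7 B5.
Concatenated (21 bytes): F0 93 8C B2 C3 8D D7 96 C9 B8 F3 80 88 96 F0 98 B3 A4 E5 A7 B5.

F0 93 8C B2 C3 8D D7 96 C9 B8 F3 80 88 96 F0 98 B3 A4 E5 A7 B5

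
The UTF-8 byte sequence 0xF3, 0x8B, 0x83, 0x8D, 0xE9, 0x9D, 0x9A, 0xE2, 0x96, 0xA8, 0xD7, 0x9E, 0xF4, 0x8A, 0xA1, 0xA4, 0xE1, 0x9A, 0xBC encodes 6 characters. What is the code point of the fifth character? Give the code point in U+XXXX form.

Offset 0: leading byte 0xF3 = 11110011 → 4-byte char #1 = F3 8B 83 8D.
Offset 4: leading byte 0xE9 = 11101001 → 3-byte char #2 = E9 9D 9A.
Offset 7: leading byte 0xE2 = 11100010 → 3-byte char #3 = E2 96 A8.
Offset 10: leading byte 0xD7 = 11010111 → 2-byte char #4 = D7 9E.
Offset 12: leading byte 0xF4 = 11110100 → 4-byte char #5 = F4 8A A1 A4.
Leading byte 0xF4 = 11110100 matches 11110xxx → 4-byte sequence.
Byte 1: 0xF4 = 11110100, payload 100 (3 bits).
Byte 2: 0x8A = 10001010 (10xxxxxx ✓), payload 001010.
Byte 3: 0xA1 = 10100001 (10xxxxxx ✓), payload 100001.
Byte 4: 0xA4 = 10100100 (10xxxxxx ✓), payload 100100.
Concatenate: 100001010100001100100 = 0x10A864 (21 bits → U+10A864).

U+10A864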